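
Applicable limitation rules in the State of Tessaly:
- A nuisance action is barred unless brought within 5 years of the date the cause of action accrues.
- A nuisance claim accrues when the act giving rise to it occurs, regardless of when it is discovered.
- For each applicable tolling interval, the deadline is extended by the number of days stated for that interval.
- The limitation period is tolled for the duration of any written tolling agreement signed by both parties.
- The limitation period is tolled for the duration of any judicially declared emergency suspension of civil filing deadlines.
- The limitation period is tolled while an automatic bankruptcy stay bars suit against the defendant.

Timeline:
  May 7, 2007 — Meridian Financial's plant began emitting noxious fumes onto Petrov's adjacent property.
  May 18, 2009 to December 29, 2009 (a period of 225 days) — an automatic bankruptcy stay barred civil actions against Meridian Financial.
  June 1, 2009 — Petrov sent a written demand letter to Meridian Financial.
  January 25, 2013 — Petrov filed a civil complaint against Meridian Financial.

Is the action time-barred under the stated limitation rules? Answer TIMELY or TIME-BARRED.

TIME-BARRED

The limitation period began to run on May 7, 2007.
5 years from May 7, 2007 is May 7, 2012.
Because the automatic bankruptcy stay ran from May 18, 2009 to December 29, 2009, the deadline is extended by 225 days to December 18, 2012.
The other events in the timeline have no effect on the limitation period under the stated rules.
Petrov filed on January 25, 2013, after the December 18, 2012 deadline, so the action is time-barred.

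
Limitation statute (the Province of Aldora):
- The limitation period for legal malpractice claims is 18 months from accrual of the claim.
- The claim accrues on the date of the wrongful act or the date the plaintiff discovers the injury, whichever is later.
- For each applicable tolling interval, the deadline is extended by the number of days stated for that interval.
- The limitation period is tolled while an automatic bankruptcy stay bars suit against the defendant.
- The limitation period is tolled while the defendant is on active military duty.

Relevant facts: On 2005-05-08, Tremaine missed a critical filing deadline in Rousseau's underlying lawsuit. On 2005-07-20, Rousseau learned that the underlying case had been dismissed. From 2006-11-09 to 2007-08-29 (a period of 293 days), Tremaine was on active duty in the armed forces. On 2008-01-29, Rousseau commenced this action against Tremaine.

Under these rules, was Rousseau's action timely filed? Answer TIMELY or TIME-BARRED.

TIME-BARRED

Taking the later of the act (2005-05-08) and discovery (2005-07-20), the claim accrued on 2005-07-20.
The untolled deadline — 18 months after 2005-07-20 — is 2007-01-20.
The defendant's active military service from 2006-11-09 to 2007-08-29 tolled the period for 293 days, extending the deadline to 2007-11-09.
Filing on 2008-01-29 missed the 2007-11-09 deadline — the action is time-barred.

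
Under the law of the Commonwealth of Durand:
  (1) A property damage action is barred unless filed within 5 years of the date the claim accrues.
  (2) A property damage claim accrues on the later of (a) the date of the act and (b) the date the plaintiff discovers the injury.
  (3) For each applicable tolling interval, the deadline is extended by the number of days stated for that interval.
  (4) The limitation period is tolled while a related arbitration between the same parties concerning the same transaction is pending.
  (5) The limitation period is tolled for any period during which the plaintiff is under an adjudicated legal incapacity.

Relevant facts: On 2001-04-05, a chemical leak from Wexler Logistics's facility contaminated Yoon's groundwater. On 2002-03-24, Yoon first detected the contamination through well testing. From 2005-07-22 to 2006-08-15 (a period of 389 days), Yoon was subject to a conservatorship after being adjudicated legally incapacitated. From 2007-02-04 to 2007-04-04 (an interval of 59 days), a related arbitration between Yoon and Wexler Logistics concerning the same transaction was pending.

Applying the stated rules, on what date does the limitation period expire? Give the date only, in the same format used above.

Taking the later of the act (2001-04-05) and discovery (2002-03-24), the claim accrued on 2002-03-24.
Adding the 5 years base period to 2002-03-24 gives a deadline of 2007-03-24, before any tolling.
The period was tolled for 389 days by the plaintiff's legal incapacity (2005-07-22 to 2006-08-15), pushing the deadline to 2008-04-16.
The period was tolled for 59 days by the pending related arbitration (2007-02-04 to 2007-04-04), pushing the deadline to 2008-06-14.

2008-06-14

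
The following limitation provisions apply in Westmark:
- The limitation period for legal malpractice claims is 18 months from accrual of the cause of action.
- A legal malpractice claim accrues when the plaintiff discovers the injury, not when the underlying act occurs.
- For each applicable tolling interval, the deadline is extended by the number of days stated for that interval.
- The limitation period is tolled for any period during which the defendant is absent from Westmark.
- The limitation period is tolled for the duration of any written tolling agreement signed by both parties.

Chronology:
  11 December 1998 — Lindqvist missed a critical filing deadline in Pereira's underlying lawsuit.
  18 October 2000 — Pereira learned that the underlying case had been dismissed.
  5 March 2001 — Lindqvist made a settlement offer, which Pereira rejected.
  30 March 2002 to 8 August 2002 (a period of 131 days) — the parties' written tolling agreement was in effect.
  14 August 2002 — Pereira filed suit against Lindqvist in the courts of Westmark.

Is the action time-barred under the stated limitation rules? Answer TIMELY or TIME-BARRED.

TIMELY

The claim did not accrue until Pereira discovered the injury on 18 October 2000; the 11 December 1998 act date does not start the clock under the stated rule.
The untolled deadline — 18 months after 18 October 2000 — is 18 April 2002.
The written tolling agreement from 30 March 2002 to 8 August 2002 tolled the period for 131 days, extending the deadline to 27 August 2002.
None of the other events listed affects the running of the period under the stated rules.
Pereira filed on 14 August 2002, before the 27 August 2002 deadline, so the action is timely.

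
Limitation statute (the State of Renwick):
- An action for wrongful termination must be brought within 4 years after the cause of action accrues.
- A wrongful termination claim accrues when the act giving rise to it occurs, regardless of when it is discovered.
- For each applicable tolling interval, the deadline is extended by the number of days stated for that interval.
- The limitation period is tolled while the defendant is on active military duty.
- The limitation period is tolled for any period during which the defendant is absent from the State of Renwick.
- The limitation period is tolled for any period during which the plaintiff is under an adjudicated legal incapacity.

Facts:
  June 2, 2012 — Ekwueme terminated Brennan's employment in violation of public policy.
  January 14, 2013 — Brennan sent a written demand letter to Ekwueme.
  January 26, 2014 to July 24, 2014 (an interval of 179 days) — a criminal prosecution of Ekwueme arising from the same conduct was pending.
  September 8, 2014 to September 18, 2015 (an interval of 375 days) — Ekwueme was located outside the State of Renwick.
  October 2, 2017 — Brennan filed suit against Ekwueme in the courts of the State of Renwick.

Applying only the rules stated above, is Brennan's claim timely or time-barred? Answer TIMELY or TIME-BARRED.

The cause of action accrued on June 2, 2012, the date of the act.
Adding the 4 years base period to June 2, 2012 gives a deadline of June 2, 2016, before any tolling.
Because the defendant's absence from the jurisdiction ran from September 8, 2014 to September 18, 2015, the deadline is extended by 375 days to June 12, 2017.
The pending criminal prosecution from January 26, 2014 to July 24, 2014 does not toll the period, because no stated rule makes a criminal prosecution a tolling event.
None of the other events listed affects the running of the period under the stated rules.
The October 2, 2017 filing falls after the June 12, 2017 deadline; the claim is time-barred.

TIME-BARRED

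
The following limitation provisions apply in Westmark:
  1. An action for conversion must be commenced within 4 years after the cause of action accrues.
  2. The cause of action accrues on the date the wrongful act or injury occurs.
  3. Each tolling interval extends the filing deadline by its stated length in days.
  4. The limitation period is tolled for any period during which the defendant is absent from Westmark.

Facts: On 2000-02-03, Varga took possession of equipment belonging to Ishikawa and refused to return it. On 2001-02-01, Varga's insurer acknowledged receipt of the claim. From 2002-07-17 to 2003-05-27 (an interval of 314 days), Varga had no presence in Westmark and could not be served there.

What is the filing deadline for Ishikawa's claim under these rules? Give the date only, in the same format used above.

2004-12-13

The cause of action accrued on 2000-02-03, the date of the act.
4 years from 2000-02-03 is 2004-02-03.
The defendant's absence from the jurisdiction from 2002-07-17 to 2003-05-27 tolled the period for 314 days, extending the deadline to 2004-12-13.
None of the other events listed affects the running of the period under the stated rules.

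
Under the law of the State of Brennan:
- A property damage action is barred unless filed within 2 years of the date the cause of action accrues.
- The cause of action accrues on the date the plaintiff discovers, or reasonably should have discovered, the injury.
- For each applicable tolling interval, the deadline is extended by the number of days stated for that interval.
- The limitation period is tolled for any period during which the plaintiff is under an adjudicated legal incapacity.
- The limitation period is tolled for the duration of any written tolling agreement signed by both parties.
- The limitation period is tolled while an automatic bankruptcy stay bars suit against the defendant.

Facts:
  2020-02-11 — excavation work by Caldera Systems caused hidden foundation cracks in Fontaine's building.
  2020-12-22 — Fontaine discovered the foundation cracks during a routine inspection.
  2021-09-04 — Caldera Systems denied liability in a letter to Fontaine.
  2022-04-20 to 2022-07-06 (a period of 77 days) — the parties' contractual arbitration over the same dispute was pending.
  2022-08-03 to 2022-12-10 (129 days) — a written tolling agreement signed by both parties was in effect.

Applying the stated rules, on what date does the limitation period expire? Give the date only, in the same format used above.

2023-04-30

Under the discovery rule, the claim accrued on 2020-12-22, when Fontaine discovered the injury — not on the 2020-02-11 date of the underlying act.
The untolled deadline — 2 years after 2020-12-22 — is 2022-12-22.
Because the written tolling agreement ran from 2022-08-03 to 2022-12-10, the deadline is extended by 129 days to 2023-04-30.
The pending related arbitration from 2022-04-20 to 2022-07-06 does not toll the period, because no stated rule makes a pending arbitration a tolling event.
None of the other events listed affects the running of the period under the stated rules.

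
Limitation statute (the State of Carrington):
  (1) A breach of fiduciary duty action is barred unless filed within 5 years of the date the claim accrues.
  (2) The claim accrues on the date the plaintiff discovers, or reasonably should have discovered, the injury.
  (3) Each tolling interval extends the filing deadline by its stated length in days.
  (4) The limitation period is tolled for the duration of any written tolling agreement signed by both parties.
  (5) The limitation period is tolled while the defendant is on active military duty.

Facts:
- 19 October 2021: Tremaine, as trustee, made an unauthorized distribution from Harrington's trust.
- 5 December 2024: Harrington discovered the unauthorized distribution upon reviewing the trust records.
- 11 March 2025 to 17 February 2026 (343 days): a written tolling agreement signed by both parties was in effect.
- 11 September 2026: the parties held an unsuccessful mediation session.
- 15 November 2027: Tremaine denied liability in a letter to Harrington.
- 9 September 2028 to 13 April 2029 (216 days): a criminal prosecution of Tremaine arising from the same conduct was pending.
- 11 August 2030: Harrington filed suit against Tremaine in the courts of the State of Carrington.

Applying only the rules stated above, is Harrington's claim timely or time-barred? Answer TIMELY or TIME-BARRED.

TIMELY

Accrual is tied to discovery, so the period began on 5 December 2024 rather than on 19 October 2021 when the act occurred.
The untolled deadline — 5 years after 5 December 2024 — is 5 December 2029.
The written tolling agreement from 11 March 2025 to 17 February 2026 tolled the period for 343 days, extending the deadline to 13 November 2030.
The pending criminal prosecution from 9 September 2028 to 13 April 2029 does not toll the period, because no stated rule makes a criminal prosecution a tolling event.
None of the other events listed affects the running of the period under the stated rules.
Harrington filed on 11 August 2030, before the 13 November 2030 deadline, so the action is timely.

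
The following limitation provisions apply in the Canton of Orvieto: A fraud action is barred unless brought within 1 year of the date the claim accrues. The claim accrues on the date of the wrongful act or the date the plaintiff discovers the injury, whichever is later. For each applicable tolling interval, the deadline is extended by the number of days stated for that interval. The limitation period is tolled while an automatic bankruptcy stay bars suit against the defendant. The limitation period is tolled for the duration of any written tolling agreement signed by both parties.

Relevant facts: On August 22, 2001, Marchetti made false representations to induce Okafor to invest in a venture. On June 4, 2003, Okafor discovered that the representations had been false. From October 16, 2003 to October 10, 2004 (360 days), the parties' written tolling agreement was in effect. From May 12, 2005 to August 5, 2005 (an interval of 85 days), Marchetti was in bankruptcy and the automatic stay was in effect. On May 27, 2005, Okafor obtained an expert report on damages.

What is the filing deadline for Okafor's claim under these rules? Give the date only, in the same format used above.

August 23, 2005

Because discovery on June 4, 2003 post-dates the August 22, 2001 act, accrual under the later-of rule falls on June 4, 2003.
1 year from June 4, 2003 is June 4, 2004.
The written tolling agreement from October 16, 2003 to October 10, 2004 tolled the period for 360 days, extending the deadline to May 30, 2005.
The period was tolled for 85 days by the automatic bankruptcy stay (May 12, 2005 to August 5, 2005), pushing the deadline to August 23, 2005.
The other events in the timeline have no effect on the limitation period under the stated rules.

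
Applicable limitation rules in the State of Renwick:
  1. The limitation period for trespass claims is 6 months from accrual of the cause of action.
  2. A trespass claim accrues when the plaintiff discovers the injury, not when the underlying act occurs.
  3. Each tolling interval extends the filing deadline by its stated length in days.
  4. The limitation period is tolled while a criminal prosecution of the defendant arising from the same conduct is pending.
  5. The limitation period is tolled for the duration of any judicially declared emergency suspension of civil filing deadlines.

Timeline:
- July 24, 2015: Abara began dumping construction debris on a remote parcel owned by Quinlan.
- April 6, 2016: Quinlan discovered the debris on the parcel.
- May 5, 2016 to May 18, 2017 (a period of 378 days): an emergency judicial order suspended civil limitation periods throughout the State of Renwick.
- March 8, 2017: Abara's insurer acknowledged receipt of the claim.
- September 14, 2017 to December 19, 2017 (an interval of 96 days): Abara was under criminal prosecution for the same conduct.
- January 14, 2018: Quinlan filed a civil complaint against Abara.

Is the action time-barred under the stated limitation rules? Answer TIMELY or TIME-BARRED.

TIMELY

The claim did not accrue until Quinlan discovered the injury on April 6, 2016; the July 24, 2015 act date does not start the clock under the stated rule.
Adding the 6 months base period to April 6, 2016 gives a deadline of October 6, 2016, before any tolling.
The emergency suspension of filing deadlines from May 5, 2016 to May 18, 2017 tolled the period for 378 days, extending the deadline to October 19, 2017.
The pending criminal prosecution from September 14, 2017 to December 19, 2017 tolled the period for 96 days, extending the deadline to January 23, 2018.
Nothing else in the chronology tolls or restarts the period.
Filing on January 14, 2018 beat the January 23, 2018 deadline — the action is timely.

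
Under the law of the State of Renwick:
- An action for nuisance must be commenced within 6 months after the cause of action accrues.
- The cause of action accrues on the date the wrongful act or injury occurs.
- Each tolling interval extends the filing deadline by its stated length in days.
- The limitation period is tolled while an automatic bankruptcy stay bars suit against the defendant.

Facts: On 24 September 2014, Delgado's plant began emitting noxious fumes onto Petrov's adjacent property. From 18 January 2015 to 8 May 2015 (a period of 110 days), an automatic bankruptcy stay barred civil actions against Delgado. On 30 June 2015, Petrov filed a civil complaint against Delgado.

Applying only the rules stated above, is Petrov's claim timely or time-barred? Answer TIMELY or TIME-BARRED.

The claim accrued on 24 September 2014, when the wrongful act occurred.
The untolled deadline — 6 months after 24 September 2014 — is 24 March 2015.
The automatic bankruptcy stay from 18 January 2015 to 8 May 2015 tolled the period for 110 days, extending the deadline to 12 July 2015.
The 30 June 2015 filing precedes the 12 July 2015 deadline; the claim is timely.

TIMELY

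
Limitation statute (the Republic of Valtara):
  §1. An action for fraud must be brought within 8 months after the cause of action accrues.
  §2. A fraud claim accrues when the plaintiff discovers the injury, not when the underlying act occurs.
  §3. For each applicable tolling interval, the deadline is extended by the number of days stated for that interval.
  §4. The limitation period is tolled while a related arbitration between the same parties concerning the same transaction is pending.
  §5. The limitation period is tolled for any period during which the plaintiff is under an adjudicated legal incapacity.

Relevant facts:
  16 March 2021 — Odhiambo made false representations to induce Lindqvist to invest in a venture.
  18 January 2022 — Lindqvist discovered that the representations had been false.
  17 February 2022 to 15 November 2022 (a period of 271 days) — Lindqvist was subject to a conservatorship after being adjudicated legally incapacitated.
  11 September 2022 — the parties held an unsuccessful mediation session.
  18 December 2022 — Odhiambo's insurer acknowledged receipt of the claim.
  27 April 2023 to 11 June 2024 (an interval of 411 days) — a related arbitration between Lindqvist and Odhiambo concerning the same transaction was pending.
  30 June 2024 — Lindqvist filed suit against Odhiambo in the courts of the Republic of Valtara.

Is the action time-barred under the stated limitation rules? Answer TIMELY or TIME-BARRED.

Under the discovery rule, the claim accrued on 18 January 2022, when Lindqvist discovered the injury — not on the 16 March 2021 date of the underlying act.
Adding the 8 months base period to 18 January 2022 gives a deadline of 18 September 2022, before any tolling.
The period was tolled for 271 days by the plaintiff's legal incapacity (17 February 2022 to 15 November 2022), pushing the deadline to 16 June 2023.
The pending related arbitration from 27 April 2023 to 11 June 2024 tolled the period for 411 days, extending the deadline to 31 July 2024.
Nothing else in the chronology tolls or restarts the period.
Lindqvist filed on 30 June 2024, before the 31 July 2024 deadline, so the action is timely.

TIMELY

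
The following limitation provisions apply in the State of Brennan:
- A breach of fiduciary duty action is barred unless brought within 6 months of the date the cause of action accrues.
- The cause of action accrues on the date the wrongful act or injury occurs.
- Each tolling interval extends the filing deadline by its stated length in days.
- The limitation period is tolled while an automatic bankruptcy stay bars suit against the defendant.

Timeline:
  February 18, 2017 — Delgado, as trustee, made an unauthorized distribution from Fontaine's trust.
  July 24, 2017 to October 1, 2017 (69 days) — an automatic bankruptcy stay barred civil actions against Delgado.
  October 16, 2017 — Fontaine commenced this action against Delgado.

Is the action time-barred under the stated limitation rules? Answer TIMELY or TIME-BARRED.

The claim accrued on February 18, 2017, when the wrongful act occurred.
Adding the 6 months base period to February 18, 2017 gives a deadline of August 18, 2017, before any tolling.
The period was tolled for 69 days by the automatic bankruptcy stay (July 24, 2017 to October 1, 2017), pushing the deadline to October 26, 2017.
Fontaine filed on October 16, 2017, before the October 26, 2017 deadline, so the action is timely.

TIMELY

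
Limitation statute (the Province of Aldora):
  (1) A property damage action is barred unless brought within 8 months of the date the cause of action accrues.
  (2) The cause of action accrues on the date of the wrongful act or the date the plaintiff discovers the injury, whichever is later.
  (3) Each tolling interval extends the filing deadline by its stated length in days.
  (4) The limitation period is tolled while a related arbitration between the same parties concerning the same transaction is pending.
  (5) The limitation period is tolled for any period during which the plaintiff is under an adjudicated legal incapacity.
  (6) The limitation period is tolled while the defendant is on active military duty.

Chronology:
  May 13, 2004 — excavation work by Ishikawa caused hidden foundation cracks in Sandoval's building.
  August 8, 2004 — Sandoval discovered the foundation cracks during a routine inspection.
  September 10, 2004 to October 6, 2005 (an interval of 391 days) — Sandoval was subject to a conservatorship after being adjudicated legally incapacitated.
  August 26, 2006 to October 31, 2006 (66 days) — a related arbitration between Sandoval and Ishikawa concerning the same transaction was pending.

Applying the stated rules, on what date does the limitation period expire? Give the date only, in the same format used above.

Taking the later of the act (May 13, 2004) and discovery (August 8, 2004), the claim accrued on August 8, 2004.
Adding the 8 months base period to August 8, 2004 gives a deadline of April 8, 2005, before any tolling.
Because the plaintiff's legal incapacity ran from September 10, 2004 to October 6, 2005, the deadline is extended by 391 days to May 4, 2006.
The pending related arbitration from August 26, 2006 to October 31, 2006 began after the period had already run on May 4, 2006, so it has no tolling effect.

May 4, 2006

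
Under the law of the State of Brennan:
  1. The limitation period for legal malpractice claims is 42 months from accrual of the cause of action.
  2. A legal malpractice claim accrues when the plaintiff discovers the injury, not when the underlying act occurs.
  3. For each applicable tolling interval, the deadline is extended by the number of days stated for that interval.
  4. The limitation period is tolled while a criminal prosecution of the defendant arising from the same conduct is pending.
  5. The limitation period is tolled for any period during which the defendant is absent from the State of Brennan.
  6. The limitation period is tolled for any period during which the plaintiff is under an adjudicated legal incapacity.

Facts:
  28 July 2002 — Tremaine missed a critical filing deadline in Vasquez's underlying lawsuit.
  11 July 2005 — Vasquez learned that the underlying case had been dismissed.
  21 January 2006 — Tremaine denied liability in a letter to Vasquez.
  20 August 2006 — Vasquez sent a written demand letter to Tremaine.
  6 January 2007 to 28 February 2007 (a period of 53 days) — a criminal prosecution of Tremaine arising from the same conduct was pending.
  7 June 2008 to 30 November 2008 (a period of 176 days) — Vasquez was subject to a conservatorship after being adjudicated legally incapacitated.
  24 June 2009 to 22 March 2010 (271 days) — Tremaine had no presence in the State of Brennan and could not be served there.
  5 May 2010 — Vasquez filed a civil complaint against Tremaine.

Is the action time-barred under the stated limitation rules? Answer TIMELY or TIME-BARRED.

TIMELY

The claim did not accrue until Vasquez discovered the injury on 11 July 2005; the 28 July 2002 act date does not start the clock under the stated rule.
Adding the 42 months base period to 11 July 2005 gives a deadline of 11 January 2009, before any tolling.
The period was tolled for 53 days by the pending criminal prosecution (6 January 2007 to 28 February 2007), pushing the deadline to 5 March 2009.
Because the plaintiff's legal incapacity ran from 7 June 2008 to 30 November 2008, the deadline is extended by 176 days to 28 August 2009.
The period was tolled for 271 days by the defendant's absence from the jurisdiction (24 June 2009 to 22 March 2010), pushing the deadline to 26 May 2010.
None of the other events listed affects the running of the period under the stated rules.
Filing on 5 May 2010 beat the 26 May 2010 deadline — the action is timely.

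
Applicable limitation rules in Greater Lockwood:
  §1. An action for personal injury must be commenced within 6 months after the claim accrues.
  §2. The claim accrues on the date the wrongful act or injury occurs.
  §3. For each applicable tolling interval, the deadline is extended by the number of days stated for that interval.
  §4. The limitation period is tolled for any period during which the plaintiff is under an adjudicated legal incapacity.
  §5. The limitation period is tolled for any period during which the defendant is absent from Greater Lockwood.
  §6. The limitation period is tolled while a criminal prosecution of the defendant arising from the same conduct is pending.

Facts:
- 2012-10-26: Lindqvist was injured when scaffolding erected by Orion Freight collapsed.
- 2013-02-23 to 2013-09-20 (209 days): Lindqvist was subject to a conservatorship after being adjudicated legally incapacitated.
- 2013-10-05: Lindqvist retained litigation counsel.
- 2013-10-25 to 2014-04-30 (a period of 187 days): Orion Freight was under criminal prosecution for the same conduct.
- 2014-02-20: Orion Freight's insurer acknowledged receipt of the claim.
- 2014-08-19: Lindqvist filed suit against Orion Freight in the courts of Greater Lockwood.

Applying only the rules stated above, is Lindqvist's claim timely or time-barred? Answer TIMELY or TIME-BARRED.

The limitation period began to run on 2012-10-26.
6 months from 2012-10-26 is 2013-04-26.
Because the plaintiff's legal incapacity ran from 2013-02-23 to 2013-09-20, the deadline is extended by 209 days to 2013-11-21.
Because the pending criminal prosecution ran from 2013-10-25 to 2014-04-30, the deadline is extended by 187 days to 2014-05-27.
Nothing else in the chronology tolls or restarts the period.
Lindqvist filed on 2014-08-19, after the 2014-05-27 deadline, so the action is time-barred.

TIME-BARRED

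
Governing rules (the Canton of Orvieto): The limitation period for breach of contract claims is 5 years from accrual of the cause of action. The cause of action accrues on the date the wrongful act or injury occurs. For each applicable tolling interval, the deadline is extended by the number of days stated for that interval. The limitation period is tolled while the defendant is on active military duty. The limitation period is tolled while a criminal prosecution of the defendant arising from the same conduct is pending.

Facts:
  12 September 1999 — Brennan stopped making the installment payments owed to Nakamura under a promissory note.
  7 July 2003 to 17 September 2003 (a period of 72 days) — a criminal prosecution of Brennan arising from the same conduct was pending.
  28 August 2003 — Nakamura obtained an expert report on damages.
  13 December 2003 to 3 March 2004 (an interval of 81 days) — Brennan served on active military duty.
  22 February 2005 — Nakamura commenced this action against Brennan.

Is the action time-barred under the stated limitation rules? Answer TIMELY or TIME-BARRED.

The limitation period began to run on 12 September 1999.
5 years from 12 September 1999 is 12 September 2004.
Because the pending criminal prosecution ran from 7 July 2003 to 17 September 2003, the deadline is extended by 72 days to 23 November 2004.
The period was tolled for 81 days by the defendant's active military service (13 December 2003 to 3 March 2004), pushing the deadline to 12 February 2005.
The other events in the timeline have no effect on the limitation period under the stated rules.
The 22 February 2005 filing falls after the 12 February 2005 deadline; the claim is time-barred.

TIME-BARRED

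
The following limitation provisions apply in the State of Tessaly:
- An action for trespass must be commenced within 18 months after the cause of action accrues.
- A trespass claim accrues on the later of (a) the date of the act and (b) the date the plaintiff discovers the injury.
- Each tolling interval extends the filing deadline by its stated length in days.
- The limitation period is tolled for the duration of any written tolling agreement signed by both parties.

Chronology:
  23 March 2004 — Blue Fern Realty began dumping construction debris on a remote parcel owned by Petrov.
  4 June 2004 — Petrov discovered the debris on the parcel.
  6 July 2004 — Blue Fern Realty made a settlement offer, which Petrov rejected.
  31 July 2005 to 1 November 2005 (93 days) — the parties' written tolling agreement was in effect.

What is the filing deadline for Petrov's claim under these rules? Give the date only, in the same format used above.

The claim accrued on 4 June 2004 — the later of the 23 March 2004 act and the 4 June 2004 discovery.
18 months from 4 June 2004 is 4 December 2005.
Because the written tolling agreement ran from 31 July 2005 to 1 November 2005, the deadline is extended by 93 days to 7 March 2006.
The other events in the timeline have no effect on the limitation period under the stated rules.

7 March 2006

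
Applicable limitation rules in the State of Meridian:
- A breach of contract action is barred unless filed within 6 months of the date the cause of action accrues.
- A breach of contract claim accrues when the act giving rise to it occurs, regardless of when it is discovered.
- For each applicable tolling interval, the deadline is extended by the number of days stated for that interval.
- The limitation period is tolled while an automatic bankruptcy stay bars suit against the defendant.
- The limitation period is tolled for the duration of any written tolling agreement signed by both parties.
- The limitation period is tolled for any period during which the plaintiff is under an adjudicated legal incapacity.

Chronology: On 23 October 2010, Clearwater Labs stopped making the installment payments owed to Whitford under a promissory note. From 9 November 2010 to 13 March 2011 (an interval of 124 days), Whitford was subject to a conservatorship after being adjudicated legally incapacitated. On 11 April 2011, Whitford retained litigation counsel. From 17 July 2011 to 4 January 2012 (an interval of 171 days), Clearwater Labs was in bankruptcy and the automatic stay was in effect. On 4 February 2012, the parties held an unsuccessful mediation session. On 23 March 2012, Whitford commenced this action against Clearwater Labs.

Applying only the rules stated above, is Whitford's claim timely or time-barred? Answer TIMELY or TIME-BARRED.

The claim accrued on 23 October 2010, when the wrongful act occurred.
Adding the 6 months base period to 23 October 2010 gives a deadline of 23 April 2011, before any tolling.
The plaintiff's legal incapacity from 9 November 2010 to 13 March 2011 tolled the period for 124 days, extending the deadline to 25 August 2011.
Because the automatic bankruptcy stay ran from 17 July 2011 to 4 January 2012, the deadline is extended by 171 days to 12 February 2012.
The other events in the timeline have no effect on the limitation period under the stated rules.
Whitford filed on 23 March 2012, after the 12 February 2012 deadline, so the action is time-barred.

TIME-BARRED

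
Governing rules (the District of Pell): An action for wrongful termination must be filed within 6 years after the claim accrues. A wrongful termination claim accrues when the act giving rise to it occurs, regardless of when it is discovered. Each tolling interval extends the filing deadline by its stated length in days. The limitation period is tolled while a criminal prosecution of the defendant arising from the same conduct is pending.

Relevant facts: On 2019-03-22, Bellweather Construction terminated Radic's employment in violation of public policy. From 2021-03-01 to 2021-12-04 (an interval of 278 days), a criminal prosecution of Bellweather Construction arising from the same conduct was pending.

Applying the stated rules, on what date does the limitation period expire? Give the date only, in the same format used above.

2025-12-25

The claim accrued on 2019-03-22, when the wrongful act occurred.
The untolled deadline — 6 years after 2019-03-22 — is 2025-03-22.
The pending criminal prosecution from 2021-03-01 to 2021-12-04 tolled the period for 278 days, extending the deadline to 2025-12-25.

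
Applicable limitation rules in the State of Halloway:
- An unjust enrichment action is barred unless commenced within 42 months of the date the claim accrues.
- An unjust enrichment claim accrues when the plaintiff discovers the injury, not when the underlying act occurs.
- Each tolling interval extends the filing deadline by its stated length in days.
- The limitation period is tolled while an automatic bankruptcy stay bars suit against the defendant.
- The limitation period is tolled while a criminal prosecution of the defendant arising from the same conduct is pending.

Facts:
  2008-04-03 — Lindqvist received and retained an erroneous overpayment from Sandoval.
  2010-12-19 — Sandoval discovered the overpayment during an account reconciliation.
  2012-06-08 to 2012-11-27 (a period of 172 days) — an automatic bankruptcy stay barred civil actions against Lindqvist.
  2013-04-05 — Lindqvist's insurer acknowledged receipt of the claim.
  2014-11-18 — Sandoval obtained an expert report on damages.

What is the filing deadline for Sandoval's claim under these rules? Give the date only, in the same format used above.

The claim did not accrue until Sandoval discovered the injury on 2010-12-19; the 2008-04-03 act date does not start the clock under the stated rule.
Adding the 42 months base period to 2010-12-19 gives a deadline of 2014-06-19, before any tolling.
Because the automatic bankruptcy stay ran from 2012-06-08 to 2012-11-27, the deadline is extended by 172 days to 2014-12-08.
The other events in the timeline have no effect on the limitation period under the stated rules.

2014-12-08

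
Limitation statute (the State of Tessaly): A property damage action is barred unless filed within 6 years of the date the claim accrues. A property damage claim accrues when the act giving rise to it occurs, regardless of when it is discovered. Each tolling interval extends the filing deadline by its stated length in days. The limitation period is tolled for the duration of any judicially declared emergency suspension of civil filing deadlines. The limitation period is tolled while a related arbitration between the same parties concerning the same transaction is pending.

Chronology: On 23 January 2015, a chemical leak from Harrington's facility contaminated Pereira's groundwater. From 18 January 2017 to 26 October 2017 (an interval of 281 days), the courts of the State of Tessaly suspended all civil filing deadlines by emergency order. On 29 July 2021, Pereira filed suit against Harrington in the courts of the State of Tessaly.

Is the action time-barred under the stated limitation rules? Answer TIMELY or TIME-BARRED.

TIMELY

The claim accrued on 23 January 2015, the date of the act.
Adding the 6 years base period to 23 January 2015 gives a deadline of 23 January 2021, before any tolling.
The period was tolled for 281 days by the emergency suspension of filing deadlines (18 January 2017 to 26 October 2017), pushing the deadline to 31 October 2021.
Pereira filed on 29 July 2021, before the 31 October 2021 deadline, so the action is timely.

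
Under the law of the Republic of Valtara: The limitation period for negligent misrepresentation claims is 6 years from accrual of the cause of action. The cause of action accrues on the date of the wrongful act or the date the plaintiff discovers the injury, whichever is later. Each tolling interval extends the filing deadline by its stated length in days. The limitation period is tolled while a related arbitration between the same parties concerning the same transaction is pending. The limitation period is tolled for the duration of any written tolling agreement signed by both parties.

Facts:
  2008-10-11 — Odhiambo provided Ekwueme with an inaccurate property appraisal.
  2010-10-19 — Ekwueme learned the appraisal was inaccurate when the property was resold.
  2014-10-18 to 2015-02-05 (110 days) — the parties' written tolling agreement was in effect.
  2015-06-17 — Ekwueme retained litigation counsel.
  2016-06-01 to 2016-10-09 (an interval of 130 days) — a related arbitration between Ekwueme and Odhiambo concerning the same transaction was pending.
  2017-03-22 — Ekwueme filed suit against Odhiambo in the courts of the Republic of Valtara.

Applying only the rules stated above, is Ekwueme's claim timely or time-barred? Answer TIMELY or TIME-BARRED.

Taking the later of the act (2008-10-11) and discovery (2010-10-19), the claim accrued on 2010-10-19.
6 years from 2010-10-19 is 2016-10-19.
The period was tolled for 110 days by the written tolling agreement (2014-10-18 to 2015-02-05), pushing the deadline to 2017-02-06.
The period was tolled for 130 days by the pending related arbitration (2016-06-01 to 2016-10-09), pushing the deadline to 2017-06-16.
None of the other events listed affects the running of the period under the stated rules.
The 2017-03-22 filing precedes the 2017-06-16 deadline; the claim is timely.

TIMELY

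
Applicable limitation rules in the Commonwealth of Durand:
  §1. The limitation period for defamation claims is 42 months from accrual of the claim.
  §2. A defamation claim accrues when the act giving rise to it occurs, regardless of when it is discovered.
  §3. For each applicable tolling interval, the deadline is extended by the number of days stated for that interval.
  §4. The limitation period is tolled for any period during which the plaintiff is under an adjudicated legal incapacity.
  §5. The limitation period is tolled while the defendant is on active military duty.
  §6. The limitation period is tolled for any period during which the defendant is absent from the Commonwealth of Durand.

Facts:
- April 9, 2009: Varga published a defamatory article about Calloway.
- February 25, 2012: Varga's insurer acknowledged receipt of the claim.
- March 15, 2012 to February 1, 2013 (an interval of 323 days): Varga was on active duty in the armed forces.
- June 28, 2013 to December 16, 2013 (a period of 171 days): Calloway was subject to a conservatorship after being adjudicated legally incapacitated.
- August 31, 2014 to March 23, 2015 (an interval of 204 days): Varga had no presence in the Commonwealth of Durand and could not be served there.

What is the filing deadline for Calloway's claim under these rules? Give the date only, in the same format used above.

The claim accrued on April 9, 2009, when the wrongful act occurred.
The untolled deadline — 42 months after April 9, 2009 — is October 9, 2012.
Because the defendant's active military service ran from March 15, 2012 to February 1, 2013, the deadline is extended by 323 days to August 28, 2013.
The plaintiff's legal incapacity from June 28, 2013 to December 16, 2013 tolled the period for 171 days, extending the deadline to February 15, 2014.
The defendant's absence from the jurisdiction from August 31, 2014 to March 23, 2015 began after the period had already run on February 15, 2014, so it has no tolling effect.
None of the other events listed affects the running of the period under the stated rules.

February 15, 2014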